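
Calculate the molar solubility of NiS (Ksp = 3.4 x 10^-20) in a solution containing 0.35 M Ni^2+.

9.7e-20 M

NiS(s) ⇌ Ni^2+ + S^2-
Ksp = [Ni^2+][S^2-]
If s mol/L dissolves here, [Ni^2+] = 0.35 + s ≈ 0.35, [S^2-] = s (Ksp is small, so little additional dissolves).
Ksp ≈ 0.35 × s
s = 9.7 x 10^-20 M
Check: s = 9.7 × 10^-20 ≪ 0.35, so the approximation is valid.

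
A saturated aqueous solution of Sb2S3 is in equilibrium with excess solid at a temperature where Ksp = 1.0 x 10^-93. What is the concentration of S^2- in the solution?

Sb2S3(s) <=> 2 Sb^3+ + 3 S^2-
Ksp = [Sb^3+]^2[S^2-]^3
For each mole of Sb2S3 that dissolves: [Sb^3+] = 2s, [S^2-] = 3s.
Substituting: Ksp = (2s)^2(3s)^3 = 108s^5
s = (1.0 x 10^-93 / 108)^(1/5) = 9.85 x 10^-20 M
[S^2-] = 3s = 3.0 x 10^-19 M

[S^2-] = 3.0e-19 M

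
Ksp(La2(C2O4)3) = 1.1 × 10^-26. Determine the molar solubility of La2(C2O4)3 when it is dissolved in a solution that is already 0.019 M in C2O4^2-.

2.0e-11 M

La2(C2O4)3(s) ⇌ 2 La^3+ + 3 C2O4^2-
Ksp = [La^3+]^2[C2O4^2-]^3
If s mol/L dissolves here, [La^3+] = 2s, [C2O4^2-] = 0.019 + 3s ≈ 0.019 (common-ion effect: C2O4^2- is already 0.019 M).
Ksp ≈ (2s)^2 × (0.019)^3
s = 2.0 × 10^-11 M
Check: 3s = 6.0 × 10^-11 ≪ 0.019, so the approximation is valid.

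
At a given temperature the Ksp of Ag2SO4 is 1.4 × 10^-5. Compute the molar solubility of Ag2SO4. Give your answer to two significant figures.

Ag2SO4(s) ⇌ 2 Ag^+ + SO4^2-
Ksp = [Ag^+]^2[SO4^2-]
For each mole of Ag2SO4 that dissolves: [Ag^+] = 2s, [SO4^2-] = s.
Substituting: Ksp = (2s)^2s = 4s^3
s = (1.4 × 10^-5 / 4)^(1/3) = 1.5 x 10^-2 M

s = 0.015 M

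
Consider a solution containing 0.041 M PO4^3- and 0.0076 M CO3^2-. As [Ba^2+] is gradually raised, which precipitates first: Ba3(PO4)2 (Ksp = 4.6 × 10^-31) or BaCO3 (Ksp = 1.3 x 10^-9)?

Ba3(PO4)2

Each salt begins to precipitate when Q = Ksp, i.e. when [Ba^2+] reaches its threshold.
For Ba3(PO4)2: 4.6 × 10^-31 = (0.041)^2 × [Ba^2+]^3  ⇒  [Ba^2+] = 6.5 × 10^-10 M.
For BaCO3: 1.3 x 10^-9 = 0.0076 × [Ba^2+]  ⇒  [Ba^2+] = 1.7 × 10^-7 M.
The salt with the lower threshold [Ba^2+] precipitates first: Ba3(PO4)2.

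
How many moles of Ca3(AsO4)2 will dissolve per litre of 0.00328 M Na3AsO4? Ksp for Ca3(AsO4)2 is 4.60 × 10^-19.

s ≈ 1.17 × 10^-5 M

Ca3(AsO4)2(s) <=> 3 Ca^2+ + 2 AsO4^3-
Ksp = [Ca^2+]^3[AsO4^3-]^2
If s mol/L dissolves here, [Ca^2+] = 3s, [AsO4^3-] = 0.00328 + 2s ≈ 0.00328 (common-ion effect: AsO4^3- is already 0.00328 M).
Ksp ≈ (3s)^3 × (0.00328)^2
s = 1.17 × 10^-5 M
Check: 2s = 2.3 x 10^-5 ≪ 0.00328, so the approximation is valid.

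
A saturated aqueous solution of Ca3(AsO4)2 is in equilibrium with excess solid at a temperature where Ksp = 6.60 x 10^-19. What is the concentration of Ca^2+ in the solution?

Ca3(AsO4)2(s) ⇌ 3 Ca^2+(aq) + 2 AsO4^3-(aq)
Ksp = [Ca^2+]^3[AsO4^3-]^2
With molar solubility s: [Ca^2+] = 3s, [AsO4^3-] = 2s.
So Ksp = (3s)^3 × (2s)^2 = 108s^5
Solving, s = (6.60 x 10^-19/108)^(1/5) = 9.062 x 10^-5 M
[Ca^2+] = 3s = 2.72 × 10^-4 M

[Ca^2+] ≈ 2.72 × 10^-4 M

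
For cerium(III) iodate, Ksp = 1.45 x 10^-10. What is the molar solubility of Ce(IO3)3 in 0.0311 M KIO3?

4.82 x 10^-6 M

Ce(IO3)3(s) ⇌ Ce^3+ + 3 IO3^-
Ksp = [Ce^3+][IO3^-]^3
Let s = moles of Ce(IO3)3 that dissolve per litre. [Ce^3+] = s, [IO3^-] = 0.0311 + 3s ≈ 0.0311 (common-ion effect: IO3^- is already 0.0311 M).
Ksp ≈ s × (0.0311)^3
s = 4.82 × 10^-6 M
Check: 3s = 1.4 × 10^-5 ≪ 0.0311, so the approximation is valid.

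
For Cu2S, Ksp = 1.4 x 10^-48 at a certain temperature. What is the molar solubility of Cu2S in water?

s = 7.0 x 10^-17 M

Cu2S(s) <=> 2 Cu^+ + S^2-
Ksp = [Cu^+]^2[S^2-]
If s mol/L of Cu2S dissolves, [Cu^+] = 2s and [S^2-] = s.
Substituting: Ksp = (2s)^2s = 4s^3
s = (1.4 x 10^-48 / 4)^(1/3) = 7.0 x 10^-17 M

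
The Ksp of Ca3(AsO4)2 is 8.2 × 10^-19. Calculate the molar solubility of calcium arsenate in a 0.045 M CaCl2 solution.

4.7 × 10^-8 M

Ca3(AsO4)2(s) <=> 3 Ca^2+(aq) + 2 AsO4^3-(aq)
Ksp = [Ca^2+]^3[AsO4^3-]^2
Let s be the molar solubility in this solution. [Ca^2+] = 0.045 + 3s ≈ 0.045, [AsO4^3-] = 2s (since Ca^2+ from CaCl2 dominates).
Ksp ≈ (0.045)^3 × (2s)^2
s = 4.7 x 10^-8 M
Check: 3s = 1.4 x 10^-7 ≪ 0.045, so the approximation is valid.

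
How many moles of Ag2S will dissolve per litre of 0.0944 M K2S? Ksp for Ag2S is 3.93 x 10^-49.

Ag2S(s) ⇌ 2 Ag^+ + S^2-
Ksp = [Ag^+]^2[S^2-]
If s mol/L dissolves here, [Ag^+] = 2s, [S^2-] = 0.0944 + s ≈ 0.0944 (since S^2- from K2S dominates).
Ksp ≈ (2s)^2 × 0.0944
s = 1.02 × 10^-24 M
Check: s = 1.0 × 10^-24 ≪ 0.0944, so the approximation is valid.

s ≈ 1.02e-24 M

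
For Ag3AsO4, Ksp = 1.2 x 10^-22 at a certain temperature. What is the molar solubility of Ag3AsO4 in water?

1.5 × 10^-6 M

Ag3AsO4(s) <=> 3 Ag^+ + AsO4^3-
Ksp = [Ag^+]^3[AsO4^3-]
Let s = molar solubility. Then [Ag^+] = 3s and [AsO4^3-] = s.
Ksp = (3s)^3s = 27s^4
s = (1.2 x 10^-22 / 27)^(1/4) = 1.5 x 10^-6 M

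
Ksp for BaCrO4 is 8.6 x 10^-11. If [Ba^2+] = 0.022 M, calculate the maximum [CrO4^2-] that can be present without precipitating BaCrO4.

[CrO4^2-] ≈ 3.9 × 10^-9 M

BaCrO4(s) <=> Ba^2+ + CrO4^2-
Ksp = [Ba^2+][CrO4^2-]
Precipitation begins when Q = Ksp. With [Ba^2+] = 0.022 M:
8.6 x 10^-11 = (0.022) × [CrO4^2-]
[CrO4^2-] = (8.6 x 10^-11 / 2.2 × 10^-2) = 3.9 × 10^-9 M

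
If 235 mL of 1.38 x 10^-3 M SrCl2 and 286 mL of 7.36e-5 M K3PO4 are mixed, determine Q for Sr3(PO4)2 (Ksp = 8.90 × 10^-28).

Total volume = 235 + 286 = 521 mL.
[Sr^2+] = 1.38 x 10^-3 × (235/521) = 6.225 x 10^-4 M
[PO4^3-] = 7.36 × 10^-5 × (286/521) = 4.040 × 10^-5 M
Sr3(PO4)2(s) <=> 3 Sr^2+(aq) + 2 PO4^3-(aq), so Q = [Sr^2+]^3[PO4^3-]^2
Q = (6.225 x 10^-4)^3(4.040 x 10^-5)^2 = 3.94 × 10^-19
Q > Ksp, so Sr3(PO4)2 will precipitate.

3.94e-19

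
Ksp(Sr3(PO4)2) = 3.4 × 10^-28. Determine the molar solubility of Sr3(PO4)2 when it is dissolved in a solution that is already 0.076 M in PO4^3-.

Sr3(PO4)2(s) <=> 3 Sr^2+ + 2 PO4^3-
Ksp = [Sr^2+]^3[PO4^3-]^2
Let s be the molar solubility in this solution. [Sr^2+] = 3s, [PO4^3-] = 0.076 + 2s ≈ 0.076 (common-ion effect: PO4^3- is already 0.076 M).
Ksp ≈ (3s)^3 × (0.076)^2
s = 1.3 × 10^-9 M
Check: 2s = 2.6 × 10^-9 ≪ 0.076, so the approximation is valid.

s ≈ 1.3 × 10^-9 M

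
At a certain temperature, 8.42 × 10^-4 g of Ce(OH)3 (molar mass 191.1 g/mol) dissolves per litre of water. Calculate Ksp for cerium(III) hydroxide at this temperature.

Molar solubility s = (8.42 × 10^-4 g/L) / (191.1 g/mol) = 4.406 × 10^-6 M.
Ce(OH)3(s) ⇌ Ce^3+(aq) + 3 OH^-(aq)
For each mole of Ce(OH)3 that dissolves: [Ce^3+] = s, [OH^-] = 3s.
Ksp = [Ce^3+][OH^-]^3
Substituting: Ksp = s(3s)^3 = 27s^4
Ksp = 27 × (4.406 × 10^-6)^4 = 1.02 x 10^-20

Ksp ≈ 1.02e-20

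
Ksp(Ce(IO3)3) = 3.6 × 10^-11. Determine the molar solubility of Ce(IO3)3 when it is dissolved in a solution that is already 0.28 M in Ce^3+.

Ce(IO3)3(s) ⇌ Ce^3+ + 3 IO3^-
Ksp = [Ce^3+][IO3^-]^3
Let s be the molar solubility in this solution. [Ce^3+] = 0.28 + s ≈ 0.28, [IO3^-] = 3s (Ksp is small, so little additional dissolves).
Ksp ≈ 0.28 × (3s)^3
s = 1.7 × 10^-4 M
Check: s = 1.7 x 10^-4 ≪ 0.28, so the approximation is valid.

s = 1.7 x 10^-4 M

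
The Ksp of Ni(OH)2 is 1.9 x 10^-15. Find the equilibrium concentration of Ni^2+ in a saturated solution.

Ni(OH)2(s) <=> Ni^2+(aq) + 2 OH^-(aq)
Ksp = [Ni^2+][OH^-]^2
For each mole of Ni(OH)2 that dissolves: [Ni^2+] = s, [OH^-] = 2s.
Ksp = s(2s)^2 = 4s^3
s^3 = 1.9 x 10^-15 / 4, so s = 7.80 × 10^-6 M
[Ni^2+] = s = 7.8 × 10^-6 M

7.8e-6 M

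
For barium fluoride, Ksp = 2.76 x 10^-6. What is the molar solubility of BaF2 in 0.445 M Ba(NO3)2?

s = 1.25 × 10^-3 M

BaF2(s) ⇌ Ba^2+(aq) + 2 F^-(aq)
Ksp = [Ba^2+][F^-]^2
Let s be the molar solubility in this solution. [Ba^2+] = 0.445 + s ≈ 0.445, [F^-] = 2s (Ksp is small, so little additional dissolves).
Ksp ≈ 0.445 × (2s)^2
s = 1.25 × 10^-3 M
Check: s = 1.2 × 10^-3 ≪ 0.445, so the approximation is valid.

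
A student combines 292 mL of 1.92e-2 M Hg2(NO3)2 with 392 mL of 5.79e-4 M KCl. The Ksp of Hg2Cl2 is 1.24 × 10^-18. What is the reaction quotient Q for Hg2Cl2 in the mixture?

Total volume = 292 + 392 = 684 mL.
[Hg2^2+] = 1.92 × 10^-2 × (292/684) = 8.196 × 10^-3 M
[Cl^-] = 5.79 × 10^-4 × (392/684) = 3.318 × 10^-4 M
Hg2Cl2(s) ⇌ Hg2^2+ + 2 Cl^-, so Q = [Hg2^2+][Cl^-]^2
Q = (8.196 × 10^-3)(3.318 × 10^-4)^2 = 9.02 x 10^-10
Q > Ksp, so Hg2Cl2 will precipitate.

Q = 9.02 x 10^-10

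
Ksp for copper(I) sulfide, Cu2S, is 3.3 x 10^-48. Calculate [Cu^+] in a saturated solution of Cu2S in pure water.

Cu2S(s) ⇌ 2 Cu^+(aq) + S^2-(aq)
Ksp = [Cu^+]^2[S^2-]
With molar solubility s: [Cu^+] = 2s, [S^2-] = s.
Ksp = (2s)^2s = 4s^3
s = (3.3 x 10^-48 / 4)^(1/3) = 9.38 × 10^-17 M
[Cu^+] = 2s = 1.9 × 10^-16 M

[Cu^+] = 1.9e-16 M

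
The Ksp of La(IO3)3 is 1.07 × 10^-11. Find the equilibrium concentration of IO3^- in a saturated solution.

2.38 x 10^-3 M

La(IO3)3(s) ⇌ La^3+ + 3 IO3^-
Ksp = [La^3+][IO3^-]^3
For each mole of La(IO3)3 that dissolves: [La^3+] = s, [IO3^-] = 3s.
So Ksp = s × (3s)^3 = 27s^4
s = (1.07 × 10^-11 / 27)^(1/4) = 7.934 x 10^-4 M
[IO3^-] = 3s = 2.38 x 10^-3 M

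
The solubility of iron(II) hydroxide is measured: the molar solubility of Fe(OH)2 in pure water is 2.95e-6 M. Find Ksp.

Ksp = 1.03 × 10^-16

Fe(OH)2(s) ⇌ Fe^2+(aq) + 2 OH^-(aq)
If s mol/L of Fe(OH)2 dissolves, [Fe^2+] = s and [OH^-] = 2s.
Ksp = [Fe^2+][OH^-]^2
Substituting: Ksp = s(2s)^2 = 4s^3
Ksp = 4 × (2.95 × 10^-6)^3 = 1.03 x 10^-16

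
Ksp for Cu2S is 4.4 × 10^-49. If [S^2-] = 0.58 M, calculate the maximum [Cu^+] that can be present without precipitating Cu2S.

Cu2S(s) ⇌ 2 Cu^+ + S^2-
Ksp = [Cu^+]^2[S^2-]
Precipitation begins when Q = Ksp. With [S^2-] = 0.58 M:
4.4 × 10^-49 = (0.58) × [Cu^+]^2
[Cu^+] = (4.4 × 10^-49 / 5.8 × 10^-1)^(1/2) = 8.7 × 10^-25 M

[Cu^+] ≈ 8.7e-25 M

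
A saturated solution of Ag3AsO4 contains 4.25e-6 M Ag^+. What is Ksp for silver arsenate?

1.09 x 10^-22

Ag3AsO4(s) ⇌ 3 Ag^+(aq) + AsO4^3-(aq)
Stoichiometry gives [AsO4^3-] = (1/3)[Ag^+] = 1.417 x 10^-6 M.
Ksp = [Ag^+]^3[AsO4^3-]
Ksp = (4.25 × 10^-6)^3 × 1.417 x 10^-6 = 1.09 × 10^-22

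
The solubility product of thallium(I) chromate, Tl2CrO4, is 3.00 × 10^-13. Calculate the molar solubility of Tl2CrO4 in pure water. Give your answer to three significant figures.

Tl2CrO4(s) <=> 2 Tl^+ + CrO4^2-
Ksp = [Tl^+]^2[CrO4^2-]
If s mol/L of Tl2CrO4 dissolves, [Tl^+] = 2s and [CrO4^2-] = s.
Substituting: Ksp = (2s)^2s = 4s^3
Solving, s = (3.00 × 10^-13/4)^(1/3) = 4.22 × 10^-5 M

s ≈ 4.22 x 10^-5 M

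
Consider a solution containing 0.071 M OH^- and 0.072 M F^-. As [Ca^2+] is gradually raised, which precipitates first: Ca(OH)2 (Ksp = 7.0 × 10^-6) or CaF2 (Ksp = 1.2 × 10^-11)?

CaF2

Precipitation of each salt starts when its ion product equals its Ksp.
For Ca(OH)2: 7.0 × 10^-6 = (0.071)^2 × [Ca^2+]  ⇒  [Ca^2+] = 1.4 x 10^-3 M.
For CaF2: 1.2 × 10^-11 = (0.072)^2 × [Ca^2+]  ⇒  [Ca^2+] = 2.3 x 10^-9 M.
The salt with the lower threshold [Ca^2+] precipitates first: CaF2.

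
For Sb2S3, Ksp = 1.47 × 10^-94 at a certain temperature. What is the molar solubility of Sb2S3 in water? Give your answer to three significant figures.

Sb2S3(s) ⇌ 2 Sb^3+(aq) + 3 S^2-(aq)
Ksp = [Sb^3+]^2[S^2-]^3
With molar solubility s: [Sb^3+] = 2s, [S^2-] = 3s.
So Ksp = (2s)^2 × (3s)^3 = 108s^5
s = (1.47 × 10^-94 / 108)^(1/5) = 6.71 x 10^-20 M

s = 6.71 × 10^-20 M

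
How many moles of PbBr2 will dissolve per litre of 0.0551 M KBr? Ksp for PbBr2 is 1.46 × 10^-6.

PbBr2(s) ⇌ Pb^2+(aq) + 2 Br^-(aq)
Ksp = [Pb^2+][Br^-]^2
Let s be the molar solubility in this solution. [Pb^2+] = s, [Br^-] = 0.0551 + 2s ≈ 0.0551 (common-ion effect: Br^- is already 0.0551 M).
Ksp ≈ s × (0.0551)^2
s = 4.81 × 10^-4 M
Check: 2s = 9.6 × 10^-4 ≪ 0.0551, so the approximation is valid.

s ≈ 4.81 × 10^-4 M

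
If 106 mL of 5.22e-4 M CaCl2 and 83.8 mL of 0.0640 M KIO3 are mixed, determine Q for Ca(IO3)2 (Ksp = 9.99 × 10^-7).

Q = 2.33 × 10^-7

Total volume = 106 + 83.8 = 189.8 mL.
[Ca^2+] = 5.22 × 10^-4 × (106/189.8) = 2.915 x 10^-4 M
[IO3^-] = 6.40 × 10^-2 × (83.8/189.8) = 2.826 × 10^-2 M
Ca(IO3)2(s) <=> Ca^2+(aq) + 2 IO3^-(aq), so Q = [Ca^2+][IO3^-]^2
Q = (2.915 × 10^-4)(2.826 x 10^-2)^2 = 2.33 × 10^-7
Q < Ksp, so no precipitate of Ca(IO3)2 forms.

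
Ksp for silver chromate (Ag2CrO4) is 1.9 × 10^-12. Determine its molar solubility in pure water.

7.8 x 10^-5 M

Ag2CrO4(s) ⇌ 2 Ag^+ + CrO4^2-
Ksp = [Ag^+]^2[CrO4^2-]
With molar solubility s: [Ag^+] = 2s, [CrO4^2-] = s.
Substituting: Ksp = (2s)^2s = 4s^3
s^3 = 1.9 × 10^-12 / 4, so s = 7.8 × 10^-5 M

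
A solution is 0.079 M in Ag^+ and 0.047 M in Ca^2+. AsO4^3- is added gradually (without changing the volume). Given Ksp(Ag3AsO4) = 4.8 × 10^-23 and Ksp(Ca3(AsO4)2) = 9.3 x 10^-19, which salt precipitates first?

Ag3AsO4

Precipitation of each salt starts when its ion product equals its Ksp.
For Ag3AsO4: 4.8 × 10^-23 = (0.079)^3 × [AsO4^3-]  ⇒  [AsO4^3-] = 9.7 × 10^-20 M.
For Ca3(AsO4)2: 9.3 x 10^-19 = (0.047)^3 × [AsO4^3-]^2  ⇒  [AsO4^3-] = 9.5 × 10^-8 M.
The salt with the lower threshold [AsO4^3-] precipitates first: Ag3AsO4.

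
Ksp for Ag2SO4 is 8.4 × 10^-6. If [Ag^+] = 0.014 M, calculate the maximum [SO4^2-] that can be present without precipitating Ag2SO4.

0.043 M

Ag2SO4(s) <=> 2 Ag^+ + SO4^2-
Ksp = [Ag^+]^2[SO4^2-]
Precipitation begins when Q = Ksp. With [Ag^+] = 0.014 M:
8.4 × 10^-6 = (0.014)^2 × [SO4^2-]
[SO4^2-] = (8.4 × 10^-6 / 1.96 × 10^-4) = 4.3 × 10^-2 M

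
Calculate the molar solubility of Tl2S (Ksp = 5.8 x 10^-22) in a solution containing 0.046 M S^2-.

s ≈ 5.6e-11 M

Tl2S(s) ⇌ 2 Tl^+(aq) + S^2-(aq)
Ksp = [Tl^+]^2[S^2-]
Let s = moles of Tl2S that dissolve per litre. [Tl^+] = 2s, [S^2-] = 0.046 + s ≈ 0.046 (Ksp is small, so little additional dissolves).
Ksp ≈ (2s)^2 × 0.046
s = 5.6 × 10^-11 M
Check: s = 5.6 × 10^-11 ≪ 0.046, so the approximation is valid.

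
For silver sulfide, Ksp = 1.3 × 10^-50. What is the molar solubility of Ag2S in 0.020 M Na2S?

Ag2S(s) <=> 2 Ag^+(aq) + S^2-(aq)
Ksp = [Ag^+]^2[S^2-]
If s mol/L dissolves here, [Ag^+] = 2s, [S^2-] = 0.020 + s ≈ 0.020 (Ksp is small, so little additional dissolves).
Ksp ≈ (2s)^2 × 0.020
s = 4.0 × 10^-25 M
Check: s = 4.0 × 10^-25 ≪ 0.020, so the approximation is valid.

4.0e-25 M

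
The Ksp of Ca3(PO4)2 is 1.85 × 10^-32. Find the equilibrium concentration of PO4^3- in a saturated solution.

3.53e-7 M

Ca3(PO4)2(s) ⇌ 3 Ca^2+(aq) + 2 PO4^3-(aq)
Ksp = [Ca^2+]^3[PO4^3-]^2
For each mole of Ca3(PO4)2 that dissolves: [Ca^2+] = 3s, [PO4^3-] = 2s.
Substituting: Ksp = (3s)^3(2s)^2 = 108s^5
s = (1.85 × 10^-32 / 108)^(1/5) = 1.765 x 10^-7 M
[PO4^3-] = 2s = 3.53 × 10^-7 M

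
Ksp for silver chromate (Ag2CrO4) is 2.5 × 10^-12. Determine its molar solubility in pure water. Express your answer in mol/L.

8.5 × 10^-5 M

Ag2CrO4(s) ⇌ 2 Ag^+ + CrO4^2-
Ksp = [Ag^+]^2[CrO4^2-]
With molar solubility s: [Ag^+] = 2s, [CrO4^2-] = s.
Substituting: Ksp = (2s)^2s = 4s^3
s = (2.5 × 10^-12 / 4)^(1/3) = 8.5 x 10^-5 M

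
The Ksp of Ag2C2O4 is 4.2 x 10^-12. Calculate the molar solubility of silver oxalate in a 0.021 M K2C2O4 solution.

s = 7.1e-6 M

Ag2C2O4(s) ⇌ 2 Ag^+ + C2O4^2-
Ksp = [Ag^+]^2[C2O4^2-]
Let s = moles of Ag2C2O4 that dissolve per litre. [Ag^+] = 2s, [C2O4^2-] = 0.021 + s ≈ 0.021 (since C2O4^2- from K2C2O4 dominates).
Ksp ≈ (2s)^2 × 0.021
s = 7.1 × 10^-6 M
Check: s = 7.1 × 10^-6 ≪ 0.021, so the approximation is valid.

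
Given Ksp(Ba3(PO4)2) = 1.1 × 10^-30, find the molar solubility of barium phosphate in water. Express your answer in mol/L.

Ba3(PO4)2(s) <=> 3 Ba^2+(aq) + 2 PO4^3-(aq)
Ksp = [Ba^2+]^3[PO4^3-]^2
For each mole of Ba3(PO4)2 that dissolves: [Ba^2+] = 3s, [PO4^3-] = 2s.
So Ksp = (3s)^3 × (2s)^2 = 108s^5
Solving, s = (1.1 × 10^-30/108)^(1/5) = 4.0 × 10^-7 M

4.0 × 10^-7 M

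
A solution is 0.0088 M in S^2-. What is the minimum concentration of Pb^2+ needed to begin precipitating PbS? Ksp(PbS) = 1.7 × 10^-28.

PbS(s) <=> Pb^2+(aq) + S^2-(aq)
Ksp = [Pb^2+][S^2-]
Precipitation begins when Q = Ksp. With [S^2-] = 0.0088 M:
1.7 × 10^-28 = (0.0088) × [Pb^2+]
[Pb^2+] = (1.7 × 10^-28 / 8.8 x 10^-3) = 1.9 × 10^-26 M

1.9 × 10^-26 M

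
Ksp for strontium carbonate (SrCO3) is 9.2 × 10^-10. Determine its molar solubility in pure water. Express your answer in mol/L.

s = 3.0 x 10^-5 M

SrCO3(s) <=> Sr^2+(aq) + CO3^2-(aq)
Ksp = [Sr^2+][CO3^2-]
For each mole of SrCO3 that dissolves: [Sr^2+] = s, [CO3^2-] = s.
Ksp = s × s = s^2
s = (9.2 × 10^-10)^(1/2) = 3.0 × 10^-5 M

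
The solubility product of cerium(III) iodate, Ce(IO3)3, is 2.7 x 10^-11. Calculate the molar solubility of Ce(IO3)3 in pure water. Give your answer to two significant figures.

Ce(IO3)3(s) ⇌ Ce^3+ + 3 IO3^-
Ksp = [Ce^3+][IO3^-]^3
With molar solubility s: [Ce^3+] = s, [IO3^-] = 3s.
Ksp = s(3s)^3 = 27s^4
s^4 = 2.7 x 10^-11 / 27, so s = 1.0 × 10^-3 M

s ≈ 1.0 x 10^-3 M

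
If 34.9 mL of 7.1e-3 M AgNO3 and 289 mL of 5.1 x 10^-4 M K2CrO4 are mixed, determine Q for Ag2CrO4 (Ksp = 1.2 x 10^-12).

Q ≈ 2.7e-10

Total volume = 34.9 + 289 = 323.9 mL.
[Ag^+] = 7.1 × 10^-3 × (34.9/323.9) = 7.65 × 10^-4 M
[CrO4^2-] = 5.1 x 10^-4 × (289/323.9) = 4.55 × 10^-4 M
Ag2CrO4(s) ⇌ 2 Ag^+ + CrO4^2-, so Q = [Ag^+]^2[CrO4^2-]
Q = (7.65 × 10^-4)^2(4.55 x 10^-4) = 2.7 x 10^-10
Q > Ksp, so Ag2CrO4 will precipitate.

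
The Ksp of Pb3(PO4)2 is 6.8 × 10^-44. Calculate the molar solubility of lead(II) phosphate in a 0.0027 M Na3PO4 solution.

Pb3(PO4)2(s) ⇌ 3 Pb^2+ + 2 PO4^3-
Ksp = [Pb^2+]^3[PO4^3-]^2
Let s be the molar solubility in this solution. [Pb^2+] = 3s, [PO4^3-] = 0.0027 + 2s ≈ 0.0027 (common-ion effect: PO4^3- is already 0.0027 M).
Ksp ≈ (3s)^3 × (0.0027)^2
s = 7.0 × 10^-14 M
Check: 2s = 1.4 x 10^-13 ≪ 0.0027, so the approximation is valid.

s ≈ 7.0 × 10^-14 M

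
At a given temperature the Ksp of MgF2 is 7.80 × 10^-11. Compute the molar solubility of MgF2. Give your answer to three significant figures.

MgF2(s) ⇌ Mg^2+ + 2 F^-
Ksp = [Mg^2+][F^-]^2
For each mole of MgF2 that dissolves: [Mg^2+] = s, [F^-] = 2s.
Substituting: Ksp = s(2s)^2 = 4s^3
s^3 = 7.80 × 10^-11 / 4, so s = 2.69 × 10^-4 M

s ≈ 2.69 × 10^-4 M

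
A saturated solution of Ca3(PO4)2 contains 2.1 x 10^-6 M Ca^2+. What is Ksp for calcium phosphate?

Ca3(PO4)2(s) <=> 3 Ca^2+(aq) + 2 PO4^3-(aq)
Stoichiometry gives [PO4^3-] = (2/3)[Ca^2+] = 1.40 x 10^-6 M.
Ksp = [Ca^2+]^3[PO4^3-]^2
Ksp = (2.1 × 10^-6)^3 × (1.40 × 10^-6)^2 = 1.8 × 10^-29

Ksp = 1.8 x 10^-29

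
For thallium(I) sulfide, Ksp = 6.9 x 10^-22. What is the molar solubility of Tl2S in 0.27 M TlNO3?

9.5 × 10^-21 M

Tl2S(s) ⇌ 2 Tl^+ + S^2-
Ksp = [Tl^+]^2[S^2-]
Let s be the molar solubility in this solution. [Tl^+] = 0.27 + 2s ≈ 0.27, [S^2-] = s (since Tl^+ from TlNO3 dominates).
Ksp ≈ (0.27)^2 × s
s = 9.5 x 10^-21 M
Check: 2s = 1.9 x 10^-20 ≪ 0.27, so the approximation is valid.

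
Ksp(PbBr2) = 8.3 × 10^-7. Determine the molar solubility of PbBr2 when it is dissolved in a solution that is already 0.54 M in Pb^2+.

PbBr2(s) <=> Pb^2+(aq) + 2 Br^-(aq)
Ksp = [Pb^2+][Br^-]^2
Let s be the molar solubility in this solution. [Pb^2+] = 0.54 + s ≈ 0.54, [Br^-] = 2s (common-ion effect: Pb^2+ is already 0.54 M).
Ksp ≈ 0.54 × (2s)^2
s = 6.2 x 10^-4 M
Check: s = 6.2 × 10^-4 ≪ 0.54, so the approximation is valid.

s = 6.2 x 10^-4 M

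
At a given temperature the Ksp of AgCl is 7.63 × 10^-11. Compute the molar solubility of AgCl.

8.73 x 10^-6 M

AgCl(s) ⇌ Ag^+ + Cl^-
Ksp = [Ag^+][Cl^-]
With molar solubility s: [Ag^+] = s, [Cl^-] = s.
Ksp = s^2
s = (7.63 × 10^-11)^(1/2) = 8.73 × 10^-6 M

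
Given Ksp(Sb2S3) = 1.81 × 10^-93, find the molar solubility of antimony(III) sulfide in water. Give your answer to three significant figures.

Sb2S3(s) ⇌ 2 Sb^3+(aq) + 3 S^2-(aq)
Ksp = [Sb^3+]^2[S^2-]^3
For each mole of Sb2S3 that dissolves: [Sb^3+] = 2s, [S^2-] = 3s.
Ksp = (2s)^2(3s)^3 = 108s^5
s = (1.81 × 10^-93 / 108)^(1/5) = 1.11 x 10^-19 M

s = 1.11 × 10^-19 M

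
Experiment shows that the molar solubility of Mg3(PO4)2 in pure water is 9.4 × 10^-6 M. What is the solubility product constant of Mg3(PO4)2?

Ksp ≈ 7.9 × 10^-24

Mg3(PO4)2(s) ⇌ 3 Mg^2+(aq) + 2 PO4^3-(aq)
Let s = molar solubility. Then [Mg^2+] = 3s and [PO4^3-] = 2s.
Ksp = [Mg^2+]^3[PO4^3-]^2
Substituting: Ksp = (3s)^3(2s)^2 = 108s^5
With s = 9.4 x 10^-6: Ksp = 7.9 × 10^-24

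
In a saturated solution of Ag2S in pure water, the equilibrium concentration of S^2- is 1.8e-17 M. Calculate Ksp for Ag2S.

Ksp = 2.3 x 10^-50

Ag2S(s) ⇌ 2 Ag^+ + S^2-
Stoichiometry gives [Ag^+] = (2/1)[S^2-] = 3.60 x 10^-17 M.
Ksp = [Ag^+]^2[S^2-]
Ksp = (3.60 × 10^-17)^2 × 1.8 x 10^-17 = 2.3 × 10^-50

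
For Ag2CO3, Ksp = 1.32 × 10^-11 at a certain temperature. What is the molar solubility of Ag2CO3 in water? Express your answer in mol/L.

1.49e-4 M

Ag2CO3(s) ⇌ 2 Ag^+(aq) + CO3^2-(aq)
Ksp = [Ag^+]^2[CO3^2-]
If s mol/L of Ag2CO3 dissolves, [Ag^+] = 2s and [CO3^2-] = s.
Substituting: Ksp = (2s)^2s = 4s^3
Solving, s = (1.32 × 10^-11/4)^(1/3) = 1.49 × 10^-4 M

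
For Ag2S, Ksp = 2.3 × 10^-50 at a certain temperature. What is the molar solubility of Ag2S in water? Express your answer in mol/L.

1.8e-17 M

Ag2S(s) ⇌ 2 Ag^+ + S^2-
Ksp = [Ag^+]^2[S^2-]
If s mol/L of Ag2S dissolves, [Ag^+] = 2s and [S^2-] = s.
So Ksp = (2s)^2 × s = 4s^3
Solving, s = (2.3 × 10^-50/4)^(1/3) = 1.8 x 10^-17 M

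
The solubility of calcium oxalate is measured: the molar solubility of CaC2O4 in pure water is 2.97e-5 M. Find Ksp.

CaC2O4(s) <=> Ca^2+(aq) + C2O4^2-(aq)
Let s = molar solubility. Then [Ca^2+] = s and [C2O4^2-] = s.
Ksp = [Ca^2+][C2O4^2-]
Ksp = s^2
Ksp = (2.97 x 10^-5)^2 = 8.82 x 10^-10

Ksp = 8.82e-10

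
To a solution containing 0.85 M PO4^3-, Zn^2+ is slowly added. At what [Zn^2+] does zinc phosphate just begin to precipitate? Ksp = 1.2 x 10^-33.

Zn3(PO4)2(s) <=> 3 Zn^2+ + 2 PO4^3-
Ksp = [Zn^2+]^3[PO4^3-]^2
Precipitation begins when Q = Ksp. With [PO4^3-] = 0.85 M:
1.2 x 10^-33 = (0.85)^2 × [Zn^2+]^3
[Zn^2+] = (1.2 x 10^-33 / 7.23 × 10^-1)^(1/3) = 1.2 × 10^-11 M

[Zn^2+] = 1.2e-11 M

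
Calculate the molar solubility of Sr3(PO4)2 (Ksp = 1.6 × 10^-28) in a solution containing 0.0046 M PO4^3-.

Sr3(PO4)2(s) <=> 3 Sr^2+(aq) + 2 PO4^3-(aq)
Ksp = [Sr^2+]^3[PO4^3-]^2
Let s be the molar solubility in this solution. [Sr^2+] = 3s, [PO4^3-] = 0.0046 + 2s ≈ 0.0046 (since the PO4^3- already present dominates).
Ksp ≈ (3s)^3 × (0.0046)^2
s = 6.5 x 10^-9 M
Check: 2s = 1.3 × 10^-8 ≪ 0.0046, so the approximation is valid.

6.5e-9 M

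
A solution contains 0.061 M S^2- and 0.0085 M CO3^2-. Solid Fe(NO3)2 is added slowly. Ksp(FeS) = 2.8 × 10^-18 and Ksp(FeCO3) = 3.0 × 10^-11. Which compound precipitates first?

Precipitation of each salt starts when its ion product equals its Ksp.
For FeS: 2.8 × 10^-18 = 0.061 × [Fe^2+]  ⇒  [Fe^2+] = 4.6 × 10^-17 M.
For FeCO3: 3.0 × 10^-11 = 0.0085 × [Fe^2+]  ⇒  [Fe^2+] = 3.5 x 10^-9 M.
The salt with the lower threshold [Fe^2+] precipitates first: FeS.

FeS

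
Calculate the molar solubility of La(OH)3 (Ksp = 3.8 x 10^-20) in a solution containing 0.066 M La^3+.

s ≈ 2.8e-7 M

La(OH)3(s) ⇌ La^3+ + 3 OH^-
Ksp = [La^3+][OH^-]^3
Let s = moles of La(OH)3 that dissolve per litre. [La^3+] = 0.066 + s ≈ 0.066, [OH^-] = 3s (common-ion effect: La^3+ is already 0.066 M).
Ksp ≈ 0.066 × (3s)^3
s = 2.8 × 10^-7 M
Check: s = 2.8 × 10^-7 ≪ 0.066, so the approximation is valid.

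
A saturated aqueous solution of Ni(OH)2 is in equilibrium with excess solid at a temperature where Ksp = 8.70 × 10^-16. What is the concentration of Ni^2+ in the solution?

[Ni^2+] = 6.01e-6 M

Ni(OH)2(s) ⇌ Ni^2+ + 2 OH^-
Ksp = [Ni^2+][OH^-]^2
Let s = molar solubility. Then [Ni^2+] = s and [OH^-] = 2s.
Ksp = s(2s)^2 = 4s^3
s^3 = 8.70 × 10^-16 / 4, so s = 6.014 × 10^-6 M
[Ni^2+] = s = 6.01 × 10^-6 M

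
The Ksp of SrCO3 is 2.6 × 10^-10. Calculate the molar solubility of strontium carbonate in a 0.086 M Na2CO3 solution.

s = 3.0 × 10^-9 M

SrCO3(s) ⇌ Sr^2+ + CO3^2-
Ksp = [Sr^2+][CO3^2-]
Let s = moles of SrCO3 that dissolve per litre. [Sr^2+] = s, [CO3^2-] = 0.086 + s ≈ 0.086 (since CO3^2- from Na2CO3 dominates).
Ksp ≈ s × 0.086
s = 3.0 × 10^-9 M
Check: s = 3.0 × 10^-9 ≪ 0.086, so the approximation is valid.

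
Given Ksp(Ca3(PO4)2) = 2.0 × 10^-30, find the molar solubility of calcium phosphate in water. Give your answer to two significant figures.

Ca3(PO4)2(s) ⇌ 3 Ca^2+ + 2 PO4^3-
Ksp = [Ca^2+]^3[PO4^3-]^2
With molar solubility s: [Ca^2+] = 3s, [PO4^3-] = 2s.
Substituting: Ksp = (3s)^3(2s)^2 = 108s^5
s = (2.0 × 10^-30 / 108)^(1/5) = 4.5 × 10^-7 M

s ≈ 4.5e-7 M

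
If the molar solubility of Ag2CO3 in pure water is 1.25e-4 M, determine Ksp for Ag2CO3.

Ksp = 7.81e-12

Ag2CO3(s) ⇌ 2 Ag^+ + CO3^2-
If s mol/L of Ag2CO3 dissolves, [Ag^+] = 2s and [CO3^2-] = s.
Ksp = [Ag^+]^2[CO3^2-]
Substituting: Ksp = (2s)^2s = 4s^3
Ksp = 4 × (1.25 × 10^-4)^3 = 7.81 × 10^-12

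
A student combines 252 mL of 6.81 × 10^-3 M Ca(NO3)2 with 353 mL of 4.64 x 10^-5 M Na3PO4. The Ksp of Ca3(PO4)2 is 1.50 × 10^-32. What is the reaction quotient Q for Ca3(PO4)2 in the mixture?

Total volume = 252 + 353 = 605 mL.
[Ca^2+] = 6.81 × 10^-3 × (252/605) = 2.837 × 10^-3 M
[PO4^3-] = 4.64 x 10^-5 × (353/605) = 2.707 × 10^-5 M
Ca3(PO4)2(s) <=> 3 Ca^2+(aq) + 2 PO4^3-(aq), so Q = [Ca^2+]^3[PO4^3-]^2
Q = (2.837 × 10^-3)^3(2.707 x 10^-5)^2 = 1.67 × 10^-17
Q > Ksp, so Ca3(PO4)2 will precipitate.

Q = 1.67 x 10^-17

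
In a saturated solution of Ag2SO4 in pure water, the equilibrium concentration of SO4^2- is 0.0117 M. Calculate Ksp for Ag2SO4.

Ag2SO4(s) <=> 2 Ag^+ + SO4^2-
Stoichiometry gives [Ag^+] = (2/1)[SO4^2-] = 2.340 x 10^-2 M.
Ksp = [Ag^+]^2[SO4^2-]
Ksp = (2.340 × 10^-2)^2 × 1.17 × 10^-2 = 6.41 × 10^-6

Ksp = 6.41 × 10^-6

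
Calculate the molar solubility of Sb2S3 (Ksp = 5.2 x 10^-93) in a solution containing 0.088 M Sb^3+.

s = 2.9 x 10^-31 M

Sb2S3(s) ⇌ 2 Sb^3+(aq) + 3 S^2-(aq)
Ksp = [Sb^3+]^2[S^2-]^3
Let s be the molar solubility in this solution. [Sb^3+] = 0.088 + 2s ≈ 0.088, [S^2-] = 3s (since the Sb^3+ already present dominates).
Ksp ≈ (0.088)^2 × (3s)^3
s = 2.9 × 10^-31 M
Check: 2s = 5.8 × 10^-31 ≪ 0.088, so the approximation is valid.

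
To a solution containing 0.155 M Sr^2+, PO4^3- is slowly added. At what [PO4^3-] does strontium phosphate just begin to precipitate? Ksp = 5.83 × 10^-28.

Sr3(PO4)2(s) ⇌ 3 Sr^2+ + 2 PO4^3-
Ksp = [Sr^2+]^3[PO4^3-]^2
Precipitation begins when Q = Ksp. With [Sr^2+] = 0.155 M:
5.83 × 10^-28 = (0.155)^3 × [PO4^3-]^2
[PO4^3-] = (5.83 × 10^-28 / 3.724 x 10^-3)^(1/2) = 3.96 x 10^-13 M

[PO4^3-] ≈ 3.96 × 10^-13 M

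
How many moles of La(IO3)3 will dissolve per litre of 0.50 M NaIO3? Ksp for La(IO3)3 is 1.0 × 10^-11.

s ≈ 8.0 × 10^-11 M

La(IO3)3(s) ⇌ La^3+ + 3 IO3^-
Ksp = [La^3+][IO3^-]^3
If s mol/L dissolves here, [La^3+] = s, [IO3^-] = 0.50 + 3s ≈ 0.50 (since IO3^- from NaIO3 dominates).
Ksp ≈ s × (0.50)^3
s = 8.0 × 10^-11 M
Check: 3s = 2.4 × 10^-10 ≪ 0.50, so the approximation is valid.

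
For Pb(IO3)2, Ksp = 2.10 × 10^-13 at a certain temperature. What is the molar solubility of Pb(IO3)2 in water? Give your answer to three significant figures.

3.74e-5 M

Pb(IO3)2(s) ⇌ Pb^2+(aq) + 2 IO3^-(aq)
Ksp = [Pb^2+][IO3^-]^2
If s mol/L of Pb(IO3)2 dissolves, [Pb^2+] = s and [IO3^-] = 2s.
Substituting: Ksp = s(2s)^2 = 4s^3
s^3 = 2.10 × 10^-13 / 4, so s = 3.74 × 10^-5 M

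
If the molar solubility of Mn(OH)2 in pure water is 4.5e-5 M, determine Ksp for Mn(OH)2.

Ksp ≈ 3.6 x 10^-13

Mn(OH)2(s) ⇌ Mn^2+(aq) + 2 OH^-(aq)
If s mol/L of Mn(OH)2 dissolves, [Mn^2+] = s and [OH^-] = 2s.
Ksp = [Mn^2+][OH^-]^2
Substituting: Ksp = s(2s)^2 = 4s^3
Ksp = 4 × (4.5 × 10^-5)^3 = 3.6 x 10^-13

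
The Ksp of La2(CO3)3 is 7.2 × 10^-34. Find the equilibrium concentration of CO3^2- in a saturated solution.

La2(CO3)3(s) ⇌ 2 La^3+ + 3 CO3^2-
Ksp = [La^3+]^2[CO3^2-]^3
Let s = molar solubility. Then [La^3+] = 2s and [CO3^2-] = 3s.
Ksp = (2s)^2(3s)^3 = 108s^5
s = (7.2 × 10^-34 / 108)^(1/5) = 9.22 × 10^-8 M
[CO3^2-] = 3s = 2.8 x 10^-7 M

2.8 × 10^-7 M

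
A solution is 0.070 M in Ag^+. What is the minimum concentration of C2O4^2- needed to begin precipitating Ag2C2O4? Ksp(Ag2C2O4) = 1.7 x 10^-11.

Ag2C2O4(s) ⇌ 2 Ag^+ + C2O4^2-
Ksp = [Ag^+]^2[C2O4^2-]
Precipitation begins when Q = Ksp. With [Ag^+] = 0.070 M:
1.7 x 10^-11 = (0.070)^2 × [C2O4^2-]
[C2O4^2-] = (1.7 x 10^-11 / 4.90 × 10^-3) = 3.5 × 10^-9 M

3.5 × 10^-9 M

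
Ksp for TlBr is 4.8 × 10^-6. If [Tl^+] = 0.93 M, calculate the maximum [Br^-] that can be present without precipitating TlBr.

[Br^-] ≈ 5.2 × 10^-6 M

TlBr(s) ⇌ Tl^+ + Br^-
Ksp = [Tl^+][Br^-]
Precipitation begins when Q = Ksp. With [Tl^+] = 0.93 M:
4.8 × 10^-6 = (0.93) × [Br^-]
[Br^-] = (4.8 × 10^-6 / 9.3 x 10^-1) = 5.2 x 10^-6 M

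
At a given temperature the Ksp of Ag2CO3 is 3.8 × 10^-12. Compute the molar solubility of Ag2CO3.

Ag2CO3(s) ⇌ 2 Ag^+ + CO3^2-
Ksp = [Ag^+]^2[CO3^2-]
Let s = molar solubility. Then [Ag^+] = 2s and [CO3^2-] = s.
Ksp = (2s)^2s = 4s^3
s = (3.8 × 10^-12 / 4)^(1/3) = 9.8 × 10^-5 M

s = 9.8e-5 M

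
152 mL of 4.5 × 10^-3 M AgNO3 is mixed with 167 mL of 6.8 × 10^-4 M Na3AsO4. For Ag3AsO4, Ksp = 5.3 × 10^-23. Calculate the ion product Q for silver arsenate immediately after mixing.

Total volume = 152 + 167 = 319 mL.
[Ag^+] = 4.5 × 10^-3 × (152/319) = 2.14 × 10^-3 M
[AsO4^3-] = 6.8 x 10^-4 × (167/319) = 3.56 × 10^-4 M
Ag3AsO4(s) ⇌ 3 Ag^+(aq) + AsO4^3-(aq), so Q = [Ag^+]^3[AsO4^3-]
Q = (2.14 x 10^-3)^3(3.56 x 10^-4) = 3.5 × 10^-12
Q > Ksp, so Ag3AsO4 will precipitate.

3.5e-12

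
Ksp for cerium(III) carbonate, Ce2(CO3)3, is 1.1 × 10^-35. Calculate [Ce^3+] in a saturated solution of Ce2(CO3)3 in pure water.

8.0 × 10^-8 M

Ce2(CO3)3(s) <=> 2 Ce^3+ + 3 CO3^2-
Ksp = [Ce^3+]^2[CO3^2-]^3
For each mole of Ce2(CO3)3 that dissolves: [Ce^3+] = 2s, [CO3^2-] = 3s.
Ksp = (2s)^2(3s)^3 = 108s^5
s^5 = 1.1 × 10^-35 / 108, so s = 4.00 × 10^-8 M
[Ce^3+] = 2s = 8.0 x 10^-8 M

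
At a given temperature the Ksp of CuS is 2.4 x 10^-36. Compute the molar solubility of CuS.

CuS(s) ⇌ Cu^2+ + S^2-
Ksp = [Cu^2+][S^2-]
If s mol/L of CuS dissolves, [Cu^2+] = s and [S^2-] = s.
Ksp = s × s = s^2
s = (2.4 x 10^-36)^(1/2) = 1.5 × 10^-18 M

1.5 × 10^-18 M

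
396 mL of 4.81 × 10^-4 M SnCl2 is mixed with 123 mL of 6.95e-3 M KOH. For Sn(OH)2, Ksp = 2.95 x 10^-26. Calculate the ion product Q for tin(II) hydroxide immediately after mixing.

Q ≈ 9.96 × 10^-10

Total volume = 396 + 123 = 519 mL.
[Sn^2+] = 4.81 x 10^-4 × (396/519) = 3.670 x 10^-4 M
[OH^-] = 6.95 × 10^-3 × (123/519) = 1.647 x 10^-3 M
Sn(OH)2(s) <=> Sn^2+(aq) + 2 OH^-(aq), so Q = [Sn^2+][OH^-]^2
Q = (3.670 × 10^-4)(1.647 x 10^-3)^2 = 9.96 × 10^-10
Q > Ksp, so Sn(OH)2 will precipitate.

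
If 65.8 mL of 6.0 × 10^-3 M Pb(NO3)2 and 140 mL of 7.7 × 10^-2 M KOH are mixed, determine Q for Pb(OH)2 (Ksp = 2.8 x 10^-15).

Total volume = 65.8 + 140 = 205.8 mL.
[Pb^2+] = 6.0 × 10^-3 × (65.8/205.8) = 1.92 × 10^-3 M
[OH^-] = 7.7 × 10^-2 × (140/205.8) = 5.24 × 10^-2 M
Pb(OH)2(s) ⇌ Pb^2+ + 2 OH^-, so Q = [Pb^2+][OH^-]^2
Q = (1.92 × 10^-3)(5.24 × 10^-2)^2 = 5.3 × 10^-6
Q > Ksp, so Pb(OH)2 will precipitate.

Q ≈ 5.3 × 10^-6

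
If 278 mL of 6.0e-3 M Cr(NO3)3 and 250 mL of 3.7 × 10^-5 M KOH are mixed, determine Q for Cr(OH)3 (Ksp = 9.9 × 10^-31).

Total volume = 278 + 250 = 528 mL.
[Cr^3+] = 6.0 × 10^-3 × (278/528) = 3.16 × 10^-3 M
[OH^-] = 3.7 × 10^-5 × (250/528) = 1.75 × 10^-5 M
Cr(OH)3(s) ⇌ Cr^3+ + 3 OH^-, so Q = [Cr^3+][OH^-]^3
Q = (3.16 x 10^-3)(1.75 × 10^-5)^3 = 1.7 × 10^-17
Q > Ksp, so Cr(OH)3 will precipitate.

Q = 1.7 x 10^-17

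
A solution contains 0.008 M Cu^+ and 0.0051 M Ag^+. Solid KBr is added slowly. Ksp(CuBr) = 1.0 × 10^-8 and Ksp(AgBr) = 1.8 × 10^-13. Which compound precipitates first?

AgBr

Each salt begins to precipitate when Q = Ksp, i.e. when [Br^-] reaches its threshold.
For CuBr: 1.0 × 10^-8 = 0.008 × [Br^-]  ⇒  [Br^-] = 1.3 x 10^-6 M.
For AgBr: 1.8 × 10^-13 = 0.0051 × [Br^-]  ⇒  [Br^-] = 3.5 x 10^-11 M.
The salt with the lower threshold [Br^-] precipitates first: AgBr.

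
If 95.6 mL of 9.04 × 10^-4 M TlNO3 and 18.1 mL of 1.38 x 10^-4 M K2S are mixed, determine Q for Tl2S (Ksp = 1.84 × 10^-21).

Total volume = 95.6 + 18.1 = 113.7 mL.
[Tl^+] = 9.04 × 10^-4 × (95.6/113.7) = 7.601 x 10^-4 M
[S^2-] = 1.38 × 10^-4 × (18.1/113.7) = 2.197 × 10^-5 M
Tl2S(s) ⇌ 2 Tl^+ + S^2-, so Q = [Tl^+]^2[S^2-]
Q = (7.601 × 10^-4)^2(2.197 × 10^-5) = 1.27 × 10^-11
Q > Ksp, so Tl2S will precipitate.

1.27e-11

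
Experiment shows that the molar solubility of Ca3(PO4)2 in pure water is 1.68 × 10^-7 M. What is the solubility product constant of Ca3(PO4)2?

Ca3(PO4)2(s) ⇌ 3 Ca^2+ + 2 PO4^3-
For each mole of Ca3(PO4)2 that dissolves: [Ca^2+] = 3s, [PO4^3-] = 2s.
Ksp = [Ca^2+]^3[PO4^3-]^2
Substituting: Ksp = (3s)^3(2s)^2 = 108s^5
Ksp = 108 × (1.68 × 10^-7)^5 = 1.45 × 10^-32

1.45 × 10^-32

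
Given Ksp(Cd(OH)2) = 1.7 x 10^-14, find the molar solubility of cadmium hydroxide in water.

Cd(OH)2(s) ⇌ Cd^2+(aq) + 2 OH^-(aq)
Ksp = [Cd^2+][OH^-]^2
For each mole of Cd(OH)2 that dissolves: [Cd^2+] = s, [OH^-] = 2s.
Substituting: Ksp = s(2s)^2 = 4s^3
s = (1.7 x 10^-14 / 4)^(1/3) = 1.6 × 10^-5 M

s ≈ 1.6 × 10^-5 M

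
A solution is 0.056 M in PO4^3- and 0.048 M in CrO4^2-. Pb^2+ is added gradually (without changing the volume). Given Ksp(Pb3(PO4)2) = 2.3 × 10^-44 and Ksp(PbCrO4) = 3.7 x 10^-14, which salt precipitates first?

Precipitation of each salt starts when its ion product equals its Ksp.
For Pb3(PO4)2: 2.3 × 10^-44 = (0.056)^2 × [Pb^2+]^3  ⇒  [Pb^2+] = 1.9 × 10^-14 M.
For PbCrO4: 3.7 x 10^-14 = 0.048 × [Pb^2+]  ⇒  [Pb^2+] = 7.7 × 10^-13 M.
The salt with the lower threshold [Pb^2+] precipitates first: Pb3(PO4)2.

Pb3(PO4)2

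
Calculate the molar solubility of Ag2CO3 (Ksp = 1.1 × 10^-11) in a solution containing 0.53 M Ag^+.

3.9e-11 M

Ag2CO3(s) ⇌ 2 Ag^+ + CO3^2-
Ksp = [Ag^+]^2[CO3^2-]
Let s be the molar solubility in this solution. [Ag^+] = 0.53 + 2s ≈ 0.53, [CO3^2-] = s (since the Ag^+ already present dominates).
Ksp ≈ (0.53)^2 × s
s = 3.9 × 10^-11 M
Check: 2s = 7.8 × 10^-11 ≪ 0.53, so the approximation is valid.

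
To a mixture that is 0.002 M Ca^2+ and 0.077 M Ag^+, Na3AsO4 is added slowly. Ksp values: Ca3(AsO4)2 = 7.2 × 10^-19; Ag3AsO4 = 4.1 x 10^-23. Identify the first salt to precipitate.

Precipitation of each salt starts when its ion product equals its Ksp.
For Ca3(AsO4)2: 7.2 × 10^-19 = (0.002)^3 × [AsO4^3-]^2  ⇒  [AsO4^3-] = 9.5 x 10^-6 M.
For Ag3AsO4: 4.1 x 10^-23 = (0.077)^3 × [AsO4^3-]  ⇒  [AsO4^3-] = 9.0 × 10^-20 M.
The salt with the lower threshold [AsO4^3-] precipitates first: Ag3AsO4.

Ag3AsO4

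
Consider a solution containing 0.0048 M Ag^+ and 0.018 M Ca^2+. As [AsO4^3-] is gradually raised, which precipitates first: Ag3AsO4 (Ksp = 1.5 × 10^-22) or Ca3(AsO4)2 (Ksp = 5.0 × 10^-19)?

Ag3AsO4

Each salt begins to precipitate when Q = Ksp, i.e. when [AsO4^3-] reaches its threshold.
For Ag3AsO4: 1.5 × 10^-22 = (0.0048)^3 × [AsO4^3-]  ⇒  [AsO4^3-] = 1.4 x 10^-15 M.
For Ca3(AsO4)2: 5.0 × 10^-19 = (0.018)^3 × [AsO4^3-]^2  ⇒  [AsO4^3-] = 2.9 × 10^-7 M.
The salt with the lower threshold [AsO4^3-] precipitates first: Ag3AsO4.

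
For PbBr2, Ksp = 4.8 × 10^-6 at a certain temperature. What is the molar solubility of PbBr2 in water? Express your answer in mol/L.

PbBr2(s) ⇌ Pb^2+ + 2 Br^-
Ksp = [Pb^2+][Br^-]^2
Let s = molar solubility. Then [Pb^2+] = s and [Br^-] = 2s.
So Ksp = s × (2s)^2 = 4s^3
s^3 = 4.8 × 10^-6 / 4, so s = 1.1 x 10^-2 M

s ≈ 1.1 x 10^-2 M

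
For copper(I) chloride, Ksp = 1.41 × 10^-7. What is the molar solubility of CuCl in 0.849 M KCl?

s ≈ 1.66 x 10^-7 M

CuCl(s) ⇌ Cu^+(aq) + Cl^-(aq)
Ksp = [Cu^+][Cl^-]
Let s = moles of CuCl that dissolve per litre. [Cu^+] = s, [Cl^-] = 0.849 + s ≈ 0.849 (common-ion effect: Cl^- is already 0.849 M).
Ksp ≈ s × 0.849
s = 1.66 × 10^-7 M
Check: s = 1.7 × 10^-7 ≪ 0.849, so the approximation is valid.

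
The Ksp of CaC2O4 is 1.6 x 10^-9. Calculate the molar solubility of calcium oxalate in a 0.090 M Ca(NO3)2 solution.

CaC2O4(s) <=> Ca^2+(aq) + C2O4^2-(aq)
Ksp = [Ca^2+][C2O4^2-]
If s mol/L dissolves here, [Ca^2+] = 0.090 + s ≈ 0.090, [C2O4^2-] = s (common-ion effect: Ca^2+ is already 0.090 M).
Ksp ≈ 0.090 × s
s = 1.8 × 10^-8 M
Check: s = 1.8 × 10^-8 ≪ 0.090, so the approximation is valid.

1.8 × 10^-8 M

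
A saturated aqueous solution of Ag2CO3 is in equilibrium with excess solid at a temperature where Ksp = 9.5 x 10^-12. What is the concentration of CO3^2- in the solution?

[CO3^2-] = 1.3 × 10^-4 M

Ag2CO3(s) ⇌ 2 Ag^+(aq) + CO3^2-(aq)
Ksp = [Ag^+]^2[CO3^2-]
If s mol/L of Ag2CO3 dissolves, [Ag^+] = 2s and [CO3^2-] = s.
Substituting: Ksp = (2s)^2s = 4s^3
s^3 = 9.5 x 10^-12 / 4, so s = 1.33 x 10^-4 M
[CO3^2-] = s = 1.3 × 10^-4 M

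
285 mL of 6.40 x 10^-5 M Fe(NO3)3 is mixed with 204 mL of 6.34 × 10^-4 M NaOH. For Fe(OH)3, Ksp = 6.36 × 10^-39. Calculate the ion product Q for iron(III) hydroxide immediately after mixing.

Q = 6.90 × 10^-16

Total volume = 285 + 204 = 489 mL.
[Fe^3+] = 6.40 × 10^-5 × (285/489) = 3.730 × 10^-5 M
[OH^-] = 6.34 × 10^-4 × (204/489) = 2.645 × 10^-4 M
Fe(OH)3(s) <=> Fe^3+ + 3 OH^-, so Q = [Fe^3+][OH^-]^3
Q = (3.730 × 10^-5)(2.645 × 10^-4)^3 = 6.90 x 10^-16
Q > Ksp, so Fe(OH)3 will precipitate.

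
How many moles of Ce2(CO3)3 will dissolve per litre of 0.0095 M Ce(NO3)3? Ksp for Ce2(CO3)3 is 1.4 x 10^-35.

Ce2(CO3)3(s) ⇌ 2 Ce^3+(aq) + 3 CO3^2-(aq)
Ksp = [Ce^3+]^2[CO3^2-]^3
If s mol/L dissolves here, [Ce^3+] = 0.0095 + 2s ≈ 0.0095, [CO3^2-] = 3s (common-ion effect: Ce^3+ is already 0.0095 M).
Ksp ≈ (0.0095)^2 × (3s)^3
s = 1.8 x 10^-11 M
Check: 2s = 3.6 × 10^-11 ≪ 0.0095, so the approximation is valid.

s = 1.8 × 10^-11 M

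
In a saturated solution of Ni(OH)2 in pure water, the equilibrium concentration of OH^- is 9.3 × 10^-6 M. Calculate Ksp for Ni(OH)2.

Ni(OH)2(s) ⇌ Ni^2+(aq) + 2 OH^-(aq)
Stoichiometry gives [Ni^2+] = (1/2)[OH^-] = 4.65 × 10^-6 M.
Ksp = [Ni^2+][OH^-]^2
Ksp = 4.65 × 10^-6 × (9.3 × 10^-6)^2 = 4.0 × 10^-16

4.0 x 10^-16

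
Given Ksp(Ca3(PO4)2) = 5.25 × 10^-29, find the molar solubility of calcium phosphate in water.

s = 8.66 × 10^-7 M

Ca3(PO4)2(s) ⇌ 3 Ca^2+ + 2 PO4^3-
Ksp = [Ca^2+]^3[PO4^3-]^2
With molar solubility s: [Ca^2+] = 3s, [PO4^3-] = 2s.
Substituting: Ksp = (3s)^3(2s)^2 = 108s^5
s^5 = 5.25 × 10^-29 / 108, so s = 8.66 × 10^-7 M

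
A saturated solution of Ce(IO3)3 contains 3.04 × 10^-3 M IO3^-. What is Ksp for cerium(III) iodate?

Ce(IO3)3(s) ⇌ Ce^3+(aq) + 3 IO3^-(aq)
Stoichiometry gives [Ce^3+] = (1/3)[IO3^-] = 1.013 x 10^-3 M.
Ksp = [Ce^3+][IO3^-]^3
Ksp = 1.013 x 10^-3 × (3.04 x 10^-3)^3 = 2.85 × 10^-11

Ksp = 2.85e-11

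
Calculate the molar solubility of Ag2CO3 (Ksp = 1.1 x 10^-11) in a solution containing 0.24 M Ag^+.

Ag2CO3(s) <=> 2 Ag^+ + CO3^2-
Ksp = [Ag^+]^2[CO3^2-]
Let s be the molar solubility in this solution. [Ag^+] = 0.24 + 2s ≈ 0.24, [CO3^2-] = s (since the Ag^+ already present dominates).
Ksp ≈ (0.24)^2 × s
s = 1.9 x 10^-10 M
Check: 2s = 3.8 × 10^-10 ≪ 0.24, so the approximation is valid.

s ≈ 1.9e-10 M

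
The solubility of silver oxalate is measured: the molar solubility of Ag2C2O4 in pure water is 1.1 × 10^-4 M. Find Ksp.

Ksp ≈ 5.3 × 10^-12

Ag2C2O4(s) ⇌ 2 Ag^+(aq) + C2O4^2-(aq)
With molar solubility s: [Ag^+] = 2s, [C2O4^2-] = s.
Ksp = [Ag^+]^2[C2O4^2-]
So Ksp = (2s)^2 × s = 4s^3
With s = 1.1 × 10^-4: Ksp = 5.3 x 10^-12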